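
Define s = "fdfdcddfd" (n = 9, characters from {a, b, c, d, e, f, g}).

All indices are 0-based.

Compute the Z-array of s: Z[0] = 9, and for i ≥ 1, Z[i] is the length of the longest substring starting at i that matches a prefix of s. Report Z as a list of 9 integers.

Z[0]=9
i=1: outside box; Z[1]=0
i=2: outside box; Z[2]=2 grow→box=[2,4)
i=3: min(r-i=1, Z[1]=0)=0; Z[3]=0
i=4: outside box; Z[4]=0
i=5: outside box; Z[5]=0
i=6: outside box; Z[6]=0
i=7: outside box; Z[7]=2 grow→box=[7,9)
i=8: min(r-i=1, Z[1]=0)=0; Z[8]=0

[9, 0, 2, 0, 0, 0, 0, 2, 0]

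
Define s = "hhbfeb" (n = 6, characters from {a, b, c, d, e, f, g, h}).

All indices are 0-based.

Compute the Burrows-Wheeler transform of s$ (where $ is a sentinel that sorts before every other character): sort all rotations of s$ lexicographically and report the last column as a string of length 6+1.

rank  rotation last
    0  $hhbfeb  b
    1  b$hhbfe  e
    2  bfeb$hh  h
    3  eb$hhbf  f
    4  feb$hhb  b
    5  hbfeb$h  h
    6  hhbfeb$  $

behfbh$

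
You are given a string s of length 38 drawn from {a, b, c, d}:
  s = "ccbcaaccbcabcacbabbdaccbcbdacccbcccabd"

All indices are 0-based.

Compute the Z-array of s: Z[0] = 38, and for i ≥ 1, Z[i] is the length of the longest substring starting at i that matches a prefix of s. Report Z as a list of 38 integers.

[38, 1, 0, 1, 0, 0, 5, 1, 0, 1, 0, 0, 1, 0, 1, 0, 0, 0, 0, 0, 0, 4, 1, 0, 1, 0, 0, 0, 2, 4, 1, 0, 2, 2, 1, 0, 0, 0]

Z[0]=38
i=1: fresh scan; Z[1]=1 extend→box=[1,2)
i=2: fresh scan; Z[2]=0
i=3: fresh scan; Z[3]=1 extend→box=[3,4)
i=4: fresh scan; Z[4]=0
i=5: fresh scan; Z[5]=0
i=6: fresh scan; Z[6]=5 extend→box=[6,11)
i=7: min(r-i=4, Z[1]=1)=1; Z[7]=1
i=8: min(r-i=3, Z[2]=0)=0; Z[8]=0
i=9: min(r-i=2, Z[3]=1)=1; Z[9]=1
i=10: min(r-i=1, Z[4]=0)=0; Z[10]=0
i=11: fresh scan; Z[11]=0
i=12: fresh scan; Z[12]=1 extend→box=[12,13)
i=13: fresh scan; Z[13]=0
i=14: fresh scan; Z[14]=1 extend→box=[14,15)
i=15: fresh scan; Z[15]=0
i=16: fresh scan; Z[16]=0
i=17: fresh scan; Z[17]=0
i=18: fresh scan; Z[18]=0
i=19: fresh scan; Z[19]=0
i=20: fresh scan; Z[20]=0
i=21: fresh scan; Z[21]=4 extend→box=[21,25)
i=22: min(r-i=3, Z[1]=1)=1; Z[22]=1
i=23: min(r-i=2, Z[2]=0)=0; Z[23]=0
i=24: min(r-i=1, Z[3]=1)=1; Z[24]=1
i=25: fresh scan; Z[25]=0
i=26: fresh scan; Z[26]=0
i=27: fresh scan; Z[27]=0
i=28: fresh scan; Z[28]=2 extend→box=[28,30)
i=29: min(r-i=1, Z[1]=1)=1; Z[29]=4 extend→box=[29,33)
i=30: min(r-i=3, Z[1]=1)=1; Z[30]=1
i=31: min(r-i=2, Z[2]=0)=0; Z[31]=0
i=32: min(r-i=1, Z[3]=1)=1; Z[32]=2 extend→box=[32,34)
i=33: min(r-i=1, Z[1]=1)=1; Z[33]=2 extend→box=[33,35)
i=34: min(r-i=1, Z[1]=1)=1; Z[34]=1
i=35: fresh scan; Z[35]=0
i=36: fresh scan; Z[36]=0
i=37: fresh scan; Z[37]=0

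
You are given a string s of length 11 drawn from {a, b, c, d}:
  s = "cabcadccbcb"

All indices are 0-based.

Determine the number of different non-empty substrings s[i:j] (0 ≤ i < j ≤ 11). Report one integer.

rank | idx | suffix
   0 |   1 | abcadccbcb
   1 |   4 | adccbcb
   2 |  10 | b
   3 |   2 | bcadccbcb
   4 |   8 | bcb
   5 |   0 | cabcadccbcb
   6 |   3 | cadccbcb
   7 |   9 | cb
   8 |   7 | cbcb
   9 |   6 | ccbcb
  10 |   5 | dccbcb

SA = [1, 4, 10, 2, 8, 0, 3, 9, 7, 6, 5]
i: (SA[i-1],SA[i]) lcp shared
  1: (1,4) 1 'a'
  2: (4,10) 0 ''
  3: (10,2) 1 'b'
  4: (2,8) 2 'bc'
  5: (8,0) 0 ''
  6: (0,3) 2 'ca'
  7: (3,9) 1 'c'
  8: (9,7) 2 'cb'
  9: (7,6) 1 'c'
  10: (6,5) 0 ''

n(n+1)/2 = 11·12/2 = 66
Σ LCP = 0 + 1 + 0 + 1 + 2 + 0 + 2 + 1 + 2 + 1 + 0 = 10
distinct = 66 − 10 = 56

56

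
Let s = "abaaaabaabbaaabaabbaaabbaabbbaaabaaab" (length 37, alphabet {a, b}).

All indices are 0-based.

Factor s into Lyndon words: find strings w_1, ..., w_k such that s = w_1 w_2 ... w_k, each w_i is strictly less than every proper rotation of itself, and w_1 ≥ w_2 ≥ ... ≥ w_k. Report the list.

emit factor 1: 'ab' (i=0, period=2)
emit factor 2: 'aaaabaabbaaabaabbaaabbaabbbaaabaaab' (i=2, period=35)

["ab", "aaaabaabbaaabaabbaaabbaabbbaaabaaab"]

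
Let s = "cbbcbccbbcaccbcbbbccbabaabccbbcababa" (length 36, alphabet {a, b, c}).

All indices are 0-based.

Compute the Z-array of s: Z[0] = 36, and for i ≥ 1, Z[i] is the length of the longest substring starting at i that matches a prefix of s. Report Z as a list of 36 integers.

[36, 0, 0, 2, 0, 1, 4, 0, 0, 1, 0, 1, 2, 0, 3, 0, 0, 0, 1, 2, 0, 0, 0, 0, 0, 0, 1, 4, 0, 0, 1, 0, 0, 0, 0, 0]

Z[0]=36
i=1: i≥r, start 0; Z[1]=0
i=2: i≥r, start 0; Z[2]=0
i=3: i≥r, start 0; Z[3]=2 grow→box=[3,5)
i=4: min(r-i=1, Z[1]=0)=0; Z[4]=0
i=5: i≥r, start 0; Z[5]=1 grow→box=[5,6)
i=6: i≥r, start 0; Z[6]=4 grow→box=[6,10)
i=7: min(r-i=3, Z[1]=0)=0; Z[7]=0
i=8: min(r-i=2, Z[2]=0)=0; Z[8]=0
i=9: min(r-i=1, Z[3]=2)=1; Z[9]=1
i=10: i≥r, start 0; Z[10]=0
i=11: i≥r, start 0; Z[11]=1 grow→box=[11,12)
i=12: i≥r, start 0; Z[12]=2 grow→box=[12,14)
i=13: min(r-i=1, Z[1]=0)=0; Z[13]=0
i=14: i≥r, start 0; Z[14]=3 grow→box=[14,17)
i=15: min(r-i=2, Z[1]=0)=0; Z[15]=0
i=16: min(r-i=1, Z[2]=0)=0; Z[16]=0
i=17: i≥r, start 0; Z[17]=0
i=18: i≥r, start 0; Z[18]=1 grow→box=[18,19)
i=19: i≥r, start 0; Z[19]=2 grow→box=[19,21)
i=20: min(r-i=1, Z[1]=0)=0; Z[20]=0
i=21: i≥r, start 0; Z[21]=0
i=22: i≥r, start 0; Z[22]=0
i=23: i≥r, start 0; Z[23]=0
i=24: i≥r, start 0; Z[24]=0
i=25: i≥r, start 0; Z[25]=0
i=26: i≥r, start 0; Z[26]=1 grow→box=[26,27)
i=27: i≥r, start 0; Z[27]=4 grow→box=[27,31)
i=28: min(r-i=3, Z[1]=0)=0; Z[28]=0
i=29: min(r-i=2, Z[2]=0)=0; Z[29]=0
i=30: min(r-i=1, Z[3]=2)=1; Z[30]=1
i=31: i≥r, start 0; Z[31]=0
i=32: i≥r, start 0; Z[32]=0
i=33: i≥r, start 0; Z[33]=0
i=34: i≥r, start 0; Z[34]=0
i=35: i≥r, start 0; Z[35]=0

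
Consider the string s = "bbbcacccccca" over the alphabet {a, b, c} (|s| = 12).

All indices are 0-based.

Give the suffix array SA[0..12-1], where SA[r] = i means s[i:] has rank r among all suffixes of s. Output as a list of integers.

[11, 4, 0, 1, 2, 10, 3, 9, 8, 7, 6, 5]

sorted suffixes:
  #0 SA[0]=11  'a'
  #1 SA[1]=4  'acccccca'
  #2 SA[2]=0  'bbbcacccccca'
  #3 SA[3]=1  'bbcacccccca'
  #4 SA[4]=2  'bcacccccca'
  #5 SA[5]=10  'ca'
  #6 SA[6]=3  'cacccccca'
  #7 SA[7]=9  'cca'
  #8 SA[8]=8  'ccca'
  #9 SA[9]=7  'cccca'
  #10 SA[10]=6  'ccccca'
  #11 SA[11]=5  'cccccca'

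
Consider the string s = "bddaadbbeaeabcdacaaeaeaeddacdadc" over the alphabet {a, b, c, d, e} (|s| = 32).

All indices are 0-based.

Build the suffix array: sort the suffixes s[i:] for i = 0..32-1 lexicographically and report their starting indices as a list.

rank→(start, suffix):
  0 → (3, 'aadbbeaeabcdacaaeaeaeddacdadc')
  1 → (17, 'aaeaeaeddacdadc')
  2 → (11, 'abcdacaaeaeaeddacdadc')
  3 → (15, 'acaaeaeaeddacdadc')
  4 → (26, 'acdadc')
  5 → (4, 'adbbeaeabcdacaaeaeaeddacdadc')
  6 → (29, 'adc')
  7 → (9, 'aeabcdacaaeaeaeddacdadc')
  8 → (18, 'aeaeaeddacdadc')
  9 → (20, 'aeaeddacdadc')
  10 → (22, 'aeddacdadc')
  11 → (6, 'bbeaeabcdacaaeaeaeddacdadc')
  12 → (12, 'bcdacaaeaeaeddacdadc')
  13 → (0, 'bddaadbbeaeabcdacaaeaeaeddacdadc')
  14 → (7, 'beaeabcdacaaeaeaeddacdadc')
  15 → (31, 'c')
  16 → (16, 'caaeaeaeddacdadc')
  17 → (13, 'cdacaaeaeaeddacdadc')
  18 → (27, 'cdadc')
  19 → (2, 'daadbbeaeabcdacaaeaeaeddacdadc')
  20 → (14, 'dacaaeaeaeddacdadc')
  21 → (25, 'dacdadc')
  22 → (28, 'dadc')
  23 → (5, 'dbbeaeabcdacaaeaeaeddacdadc')
  24 → (30, 'dc')
  25 → (1, 'ddaadbbeaeabcdacaaeaeaeddacdadc')
  26 → (24, 'ddacdadc')
  27 → (10, 'eabcdacaaeaeaeddacdadc')
  28 → (8, 'eaeabcdacaaeaeaeddacdadc')
  29 → (19, 'eaeaeddacdadc')
  30 → (21, 'eaeddacdadc')
  31 → (23, 'eddacdadc')

[3, 17, 11, 15, 26, 4, 29, 9, 18, 20, 22, 6, 12, 0, 7, 31, 16, 13, 27, 2, 14, 25, 28, 5, 30, 1, 24, 10, 8, 19, 21, 23]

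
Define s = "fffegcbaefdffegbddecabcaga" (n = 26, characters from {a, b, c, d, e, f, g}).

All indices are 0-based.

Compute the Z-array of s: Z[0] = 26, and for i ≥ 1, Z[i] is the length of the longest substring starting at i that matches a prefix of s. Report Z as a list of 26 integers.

[26, 2, 1, 0, 0, 0, 0, 0, 0, 1, 0, 2, 1, 0, 0, 0, 0, 0, 0, 0, 0, 0, 0, 0, 0, 0]

Z[0]=26
i=1: outside box; Z[1]=2 scan→box=[1,3)
i=2: min(r-i=1, Z[1]=2)=1; Z[2]=1
i=3: outside box; Z[3]=0
i=4: outside box; Z[4]=0
i=5: outside box; Z[5]=0
i=6: outside box; Z[6]=0
i=7: outside box; Z[7]=0
i=8: outside box; Z[8]=0
i=9: outside box; Z[9]=1 scan→box=[9,10)
i=10: outside box; Z[10]=0
i=11: outside box; Z[11]=2 scan→box=[11,13)
i=12: min(r-i=1, Z[1]=2)=1; Z[12]=1
i=13: outside box; Z[13]=0
i=14: outside box; Z[14]=0
i=15: outside box; Z[15]=0
i=16: outside box; Z[16]=0
i=17: outside box; Z[17]=0
i=18: outside box; Z[18]=0
i=19: outside box; Z[19]=0
i=20: outside box; Z[20]=0
i=21: outside box; Z[21]=0
i=22: outside box; Z[22]=0
i=23: outside box; Z[23]=0
i=24: outside box; Z[24]=0
i=25: outside box; Z[25]=0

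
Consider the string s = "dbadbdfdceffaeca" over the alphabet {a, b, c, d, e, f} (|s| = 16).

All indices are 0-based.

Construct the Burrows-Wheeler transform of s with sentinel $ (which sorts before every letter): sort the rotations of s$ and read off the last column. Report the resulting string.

acbfdded$afbacfde

rank  rotation           last
    0  $dbadbdfdceffaeca  a
    1  a$dbadbdfdceffaec  c
    2  adbdfdceffaeca$db  b
    3  aeca$dbadbdfdceff  f
    4  badbdfdceffaeca$d  d
    5  bdfdceffaeca$dbad  d
    6  ca$dbadbdfdceffae  e
    7  ceffaeca$dbadbdfd  d
    8  dbadbdfdceffaeca$  $
    9  dbdfdceffaeca$dba  a
   10  dceffaeca$dbadbdf  f
   11  dfdceffaeca$dbadb  b
   12  eca$dbadbdfdceffa  a
   13  effaeca$dbadbdfdc  c
   14  faeca$dbadbdfdcef  f
   15  fdceffaeca$dbadbd  d
   16  ffaeca$dbadbdfdce  e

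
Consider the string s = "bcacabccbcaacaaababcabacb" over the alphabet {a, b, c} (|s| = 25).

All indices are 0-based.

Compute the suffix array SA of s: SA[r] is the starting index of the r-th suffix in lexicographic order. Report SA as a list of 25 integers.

[13, 14, 10, 15, 20, 17, 4, 11, 2, 22, 24, 16, 21, 8, 18, 0, 5, 12, 9, 19, 3, 1, 23, 7, 6]

sorted suffixes:
  #0 SA[0]=13  'aaababcabacb'
  #1 SA[1]=14  'aababcabacb'
  #2 SA[2]=10  'aacaaababcabacb'
  #3 SA[3]=15  'ababcabacb'
  #4 SA[4]=20  'abacb'
  #5 SA[5]=17  'abcabacb'
  #6 SA[6]=4  'abccbcaacaaababcabacb'
  #7 SA[7]=11  'acaaababcabacb'
  #8 SA[8]=2  'acabccbcaacaaababcabacb'
  #9 SA[9]=22  'acb'
  #10 SA[10]=24  'b'
  #11 SA[11]=16  'babcabacb'
  #12 SA[12]=21  'bacb'
  #13 SA[13]=8  'bcaacaaababcabacb'
  #14 SA[14]=18  'bcabacb'
  #15 SA[15]=0  'bcacabccbcaacaaababcabacb'
  #16 SA[16]=5  'bccbcaacaaababcabacb'
  #17 SA[17]=12  'caaababcabacb'
  #18 SA[18]=9  'caacaaababcabacb'
  #19 SA[19]=19  'cabacb'
  #20 SA[20]=3  'cabccbcaacaaababcabacb'
  #21 SA[21]=1  'cacabccbcaacaaababcabacb'
  #22 SA[22]=23  'cb'
  #23 SA[23]=7  'cbcaacaaababcabacb'
  #24 SA[24]=6  'ccbcaacaaababcabacb'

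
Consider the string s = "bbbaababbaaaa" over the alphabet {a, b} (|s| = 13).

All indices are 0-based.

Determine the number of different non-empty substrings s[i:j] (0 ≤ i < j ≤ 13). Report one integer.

sorted suffixes:
  #0 SA[0]=12  'a'
  #1 SA[1]=11  'aa'
  #2 SA[2]=10  'aaa'
  #3 SA[3]=9  'aaaa'
  #4 SA[4]=3  'aababbaaaa'
  #5 SA[5]=4  'ababbaaaa'
  #6 SA[6]=6  'abbaaaa'
  #7 SA[7]=8  'baaaa'
  #8 SA[8]=2  'baababbaaaa'
  #9 SA[9]=5  'babbaaaa'
  #10 SA[10]=7  'bbaaaa'
  #11 SA[11]=1  'bbaababbaaaa'
  #12 SA[12]=0  'bbbaababbaaaa'

SA = [12, 11, 10, 9, 3, 4, 6, 8, 2, 5, 7, 1, 0]
rank  pair      lcp
   1  s[12:],s[11:]  1  'a'
   2  s[11:],s[10:]  2  'aa'
   3  s[10:],s[9:]  3  'aaa'
   4  s[9:],s[3:]  2  'aa'
   5  s[3:],s[4:]  1  'a'
   6  s[4:],s[6:]  2  'ab'
   7  s[6:],s[8:]  0  ''
   8  s[8:],s[2:]  3  'baa'
   9  s[2:],s[5:]  2  'ba'
  10  s[5:],s[7:]  1  'b'
  11  s[7:],s[1:]  4  'bbaa'
  12  s[1:],s[0:]  2  'bb'

n(n+1)/2 = 13·14/2 = 91
Σ LCP = 0 + 1 + 2 + 3 + 2 + 1 + 2 + 0 + 3 + 2 + 1 + 4 + 2 = 23
distinct = 91 − 23 = 68

68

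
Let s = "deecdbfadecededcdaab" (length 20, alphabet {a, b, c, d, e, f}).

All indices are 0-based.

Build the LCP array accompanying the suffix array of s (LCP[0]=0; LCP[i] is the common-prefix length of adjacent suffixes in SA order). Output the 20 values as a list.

[0, 1, 1, 0, 1, 0, 2, 1, 0, 1, 1, 1, 2, 2, 0, 2, 1, 2, 1, 0]

rank | idx | suffix
   0 |  17 | aab
   1 |  18 | ab
   2 |   7 | adecededcdaab
   3 |  19 | b
   4 |   5 | bfadecededcdaab
   5 |  15 | cdaab
   6 |   3 | cdbfadecededcdaab
   7 |  10 | cededcdaab
   8 |  16 | daab
   9 |   4 | dbfadecededcdaab
  10 |  14 | dcdaab
  11 |   8 | decededcdaab
  12 |  12 | dedcdaab
  13 |   0 | deecdbfadecededcdaab
  14 |   2 | ecdbfadecededcdaab
  15 |   9 | ecededcdaab
  16 |  13 | edcdaab
  17 |  11 | ededcdaab
  18 |   1 | eecdbfadecededcdaab
  19 |   6 | fadecededcdaab

SA = [17, 18, 7, 19, 5, 15, 3, 10, 16, 4, 14, 8, 12, 0, 2, 9, 13, 11, 1, 6]
i: (SA[i-1],SA[i]) lcp shared
  1: (17,18) 1 'a'
  2: (18,7) 1 'a'
  3: (7,19) 0 ''
  4: (19,5) 1 'b'
  5: (5,15) 0 ''
  6: (15,3) 2 'cd'
  7: (3,10) 1 'c'
  8: (10,16) 0 ''
  9: (16,4) 1 'd'
  10: (4,14) 1 'd'
  11: (14,8) 1 'd'
  12: (8,12) 2 'de'
  13: (12,0) 2 'de'
  14: (0,2) 0 ''
  15: (2,9) 2 'ec'
  16: (9,13) 1 'e'
  17: (13,11) 2 'ed'
  18: (11,1) 1 'e'
  19: (1,6) 0 ''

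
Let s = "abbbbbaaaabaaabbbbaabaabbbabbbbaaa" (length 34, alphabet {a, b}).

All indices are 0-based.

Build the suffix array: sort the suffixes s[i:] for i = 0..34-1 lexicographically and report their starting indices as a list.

[33, 32, 31, 6, 7, 11, 8, 18, 21, 12, 9, 19, 22, 26, 13, 0, 30, 5, 10, 17, 20, 25, 29, 4, 16, 24, 28, 3, 15, 23, 27, 2, 14, 1]

sorted suffixes:
  #0 SA[0]=33  'a'
  #1 SA[1]=32  'aa'
  #2 SA[2]=31  'aaa'
  #3 SA[3]=6  'aaaabaaabbbbaabaabbbabbbbaaa'
  #4 SA[4]=7  'aaabaaabbbbaabaabbbabbbbaaa'
  #5 SA[5]=11  'aaabbbbaabaabbbabbbbaaa'
  #6 SA[6]=8  'aabaaabbbbaabaabbbabbbbaaa'
  #7 SA[7]=18  'aabaabbbabbbbaaa'
  #8 SA[8]=21  'aabbbabbbbaaa'
  #9 SA[9]=12  'aabbbbaabaabbbabbbbaaa'
  #10 SA[10]=9  'abaaabbbbaabaabbbabbbbaaa'
  #11 SA[11]=19  'abaabbbabbbbaaa'
  #12 SA[12]=22  'abbbabbbbaaa'
  #13 SA[13]=26  'abbbbaaa'
  #14 SA[14]=13  'abbbbaabaabbbabbbbaaa'
  #15 SA[15]=0  'abbbbbaaaabaaabbbbaabaabbbabbbbaaa'
  #16 SA[16]=30  'baaa'
  #17 SA[17]=5  'baaaabaaabbbbaabaabbbabbbbaaa'
  #18 SA[18]=10  'baaabbbbaabaabbbabbbbaaa'
  #19 SA[19]=17  'baabaabbbabbbbaaa'
  #20 SA[20]=20  'baabbbabbbbaaa'
  #21 SA[21]=25  'babbbbaaa'
  #22 SA[22]=29  'bbaaa'
  #23 SA[23]=4  'bbaaaabaaabbbbaabaabbbabbbbaaa'
  #24 SA[24]=16  'bbaabaabbbabbbbaaa'
  #25 SA[25]=24  'bbabbbbaaa'
  #26 SA[26]=28  'bbbaaa'
  #27 SA[27]=3  'bbbaaaabaaabbbbaabaabbbabbbbaaa'
  #28 SA[28]=15  'bbbaabaabbbabbbbaaa'
  #29 SA[29]=23  'bbbabbbbaaa'
  #30 SA[30]=27  'bbbbaaa'
  #31 SA[31]=2  'bbbbaaaabaaabbbbaabaabbbabbbbaaa'
  #32 SA[32]=14  'bbbbaabaabbbabbbbaaa'
  #33 SA[33]=1  'bbbbbaaaabaaabbbbaabaabbbabbbbaaa'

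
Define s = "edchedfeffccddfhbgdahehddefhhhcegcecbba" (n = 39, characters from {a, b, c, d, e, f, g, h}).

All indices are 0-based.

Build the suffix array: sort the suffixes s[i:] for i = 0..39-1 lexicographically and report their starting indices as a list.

[38, 19, 37, 36, 16, 35, 10, 11, 33, 30, 2, 18, 1, 23, 12, 24, 5, 13, 34, 0, 4, 7, 25, 31, 21, 9, 6, 8, 14, 26, 32, 17, 15, 29, 22, 3, 20, 28, 27]

rank→(start, suffix):
  0 → (38, 'a')
  1 → (19, 'ahehddefhhhcegcecbba')
  2 → (37, 'ba')
  3 → (36, 'bba')
  4 → (16, 'bgdahehddefhhhcegcecbba')
  5 → (35, 'cbba')
  6 → (10, 'ccddfhbgdahehddefhhhcegcecbba')
  7 → (11, 'cddfhbgdahehddefhhhcegcecbba')
  8 → (33, 'cecbba')
  9 → (30, 'cegcecbba')
  10 → (2, 'chedfeffccddfhbgdahehddefhhhcegcecbba')
  11 → (18, 'dahehddefhhhcegcecbba')
  12 → (1, 'dchedfeffccddfhbgdahehddefhhhcegcecbba')
  13 → (23, 'ddefhhhcegcecbba')
  14 → (12, 'ddfhbgdahehddefhhhcegcecbba')
  15 → (24, 'defhhhcegcecbba')
  16 → (5, 'dfeffccddfhbgdahehddefhhhcegcecbba')
  17 → (13, 'dfhbgdahehddefhhhcegcecbba')
  18 → (34, 'ecbba')
  19 → (0, 'edchedfeffccddfhbgdahehddefhhhcegcecbba')
  20 → (4, 'edfeffccddfhbgdahehddefhhhcegcecbba')
  21 → (7, 'effccddfhbgdahehddefhhhcegcecbba')
  22 → (25, 'efhhhcegcecbba')
  23 → (31, 'egcecbba')
  24 → (21, 'ehddefhhhcegcecbba')
  25 → (9, 'fccddfhbgdahehddefhhhcegcecbba')
  26 → (6, 'feffccddfhbgdahehddefhhhcegcecbba')
  27 → (8, 'ffccddfhbgdahehddefhhhcegcecbba')
  28 → (14, 'fhbgdahehddefhhhcegcecbba')
  29 → (26, 'fhhhcegcecbba')
  30 → (32, 'gcecbba')
  31 → (17, 'gdahehddefhhhcegcecbba')
  32 → (15, 'hbgdahehddefhhhcegcecbba')
  33 → (29, 'hcegcecbba')
  34 → (22, 'hddefhhhcegcecbba')
  35 → (3, 'hedfeffccddfhbgdahehddefhhhcegcecbba')
  36 → (20, 'hehddefhhhcegcecbba')
  37 → (28, 'hhcegcecbba')
  38 → (27, 'hhhcegcecbba')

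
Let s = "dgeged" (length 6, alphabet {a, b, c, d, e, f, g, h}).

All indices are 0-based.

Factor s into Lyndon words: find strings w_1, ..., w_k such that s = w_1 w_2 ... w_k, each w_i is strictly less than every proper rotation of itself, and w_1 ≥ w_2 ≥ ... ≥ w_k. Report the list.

emit factor 1: 'dgege' (i=0, period=5)
emit factor 2: 'd' (i=5, period=1)

["dgege", "d"]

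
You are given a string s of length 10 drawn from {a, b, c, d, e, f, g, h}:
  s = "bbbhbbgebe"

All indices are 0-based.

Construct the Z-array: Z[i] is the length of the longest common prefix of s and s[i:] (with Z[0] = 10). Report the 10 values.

Z[0]=10
i=1: outside box; Z[1]=2 scan→box=[1,3)
i=2: min(r-i=1, Z[1]=2)=1; Z[2]=1
i=3: outside box; Z[3]=0
i=4: outside box; Z[4]=2 scan→box=[4,6)
i=5: min(r-i=1, Z[1]=2)=1; Z[5]=1
i=6: outside box; Z[6]=0
i=7: outside box; Z[7]=0
i=8: outside box; Z[8]=1 scan→box=[8,9)
i=9: outside box; Z[9]=0

[10, 2, 1, 0, 2, 1, 0, 0, 1, 0]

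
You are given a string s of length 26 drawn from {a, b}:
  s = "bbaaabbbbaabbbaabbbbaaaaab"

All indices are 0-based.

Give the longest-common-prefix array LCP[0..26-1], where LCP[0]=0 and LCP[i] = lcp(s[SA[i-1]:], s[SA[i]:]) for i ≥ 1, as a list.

rank | idx | suffix
   0 |  20 | aaaaab
   1 |  21 | aaaab
   2 |  22 | aaab
   3 |   2 | aaabbbbaabbbaabbbbaaaaab
   4 |  23 | aab
   5 |   9 | aabbbaabbbbaaaaab
   6 |  14 | aabbbbaaaaab
   7 |   3 | aabbbbaabbbaabbbbaaaaab
   8 |  24 | ab
   9 |  10 | abbbaabbbbaaaaab
  10 |  15 | abbbbaaaaab
  11 |   4 | abbbbaabbbaabbbbaaaaab
  12 |  25 | b
  13 |  19 | baaaaab
  14 |   1 | baaabbbbaabbbaabbbbaaaaab
  15 |   8 | baabbbaabbbbaaaaab
  16 |  13 | baabbbbaaaaab
  17 |  18 | bbaaaaab
  18 |   0 | bbaaabbbbaabbbaabbbbaaaaab
  19 |   7 | bbaabbbaabbbbaaaaab
  20 |  12 | bbaabbbbaaaaab
  21 |  17 | bbbaaaaab
  22 |   6 | bbbaabbbaabbbbaaaaab
  23 |  11 | bbbaabbbbaaaaab
  24 |  16 | bbbbaaaaab
  25 |   5 | bbbbaabbbaabbbbaaaaab

SA = [20, 21, 22, 2, 23, 9, 14, 3, 24, 10, 15, 4, 25, 19, 1, 8, 13, 18, 0, 7, 12, 17, 6, 11, 16, 5]
rank  pair      lcp
   1  s[20:],s[21:]  4  'aaaa'
   2  s[21:],s[22:]  3  'aaa'
   3  s[22:],s[2:]  4  'aaab'
   4  s[2:],s[23:]  2  'aa'
   5  s[23:],s[9:]  3  'aab'
   6  s[9:],s[14:]  5  'aabbb'
   7  s[14:],s[3:]  8  'aabbbbaa'
   8  s[3:],s[24:]  1  'a'
   9  s[24:],s[10:]  2  'ab'
  10  s[10:],s[15:]  4  'abbb'
  11  s[15:],s[4:]  7  'abbbbaa'
  12  s[4:],s[25:]  0  ''
  13  s[25:],s[19:]  1  'b'
  14  s[19:],s[1:]  4  'baaa'
  15  s[1:],s[8:]  3  'baa'
  16  s[8:],s[13:]  6  'baabbb'
  17  s[13:],s[18:]  1  'b'
  18  s[18:],s[0:]  5  'bbaaa'
  19  s[0:],s[7:]  4  'bbaa'
  20  s[7:],s[12:]  7  'bbaabbb'
  21  s[12:],s[17:]  2  'bb'
  22  s[17:],s[6:]  5  'bbbaa'
  23  s[6:],s[11:]  8  'bbbaabbb'
  24  s[11:],s[16:]  3  'bbb'
  25  s[16:],s[5:]  6  'bbbbaa'

[0, 4, 3, 4, 2, 3, 5, 8, 1, 2, 4, 7, 0, 1, 4, 3, 6, 1, 5, 4, 7, 2, 5, 8, 3, 6]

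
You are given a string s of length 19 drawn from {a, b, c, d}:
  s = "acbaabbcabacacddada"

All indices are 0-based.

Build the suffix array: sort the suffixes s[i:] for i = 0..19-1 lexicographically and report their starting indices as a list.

rank→(start, suffix):
  0 → (18, 'a')
  1 → (3, 'aabbcabacacddada')
  2 → (8, 'abacacddada')
  3 → (4, 'abbcabacacddada')
  4 → (10, 'acacddada')
  5 → (0, 'acbaabbcabacacddada')
  6 → (12, 'acddada')
  7 → (16, 'ada')
  8 → (2, 'baabbcabacacddada')
  9 → (9, 'bacacddada')
  10 → (5, 'bbcabacacddada')
  11 → (6, 'bcabacacddada')
  12 → (7, 'cabacacddada')
  13 → (11, 'cacddada')
  14 → (1, 'cbaabbcabacacddada')
  15 → (13, 'cddada')
  16 → (17, 'da')
  17 → (15, 'dada')
  18 → (14, 'ddada')

[18, 3, 8, 4, 10, 0, 12, 16, 2, 9, 5, 6, 7, 11, 1, 13, 17, 15, 14]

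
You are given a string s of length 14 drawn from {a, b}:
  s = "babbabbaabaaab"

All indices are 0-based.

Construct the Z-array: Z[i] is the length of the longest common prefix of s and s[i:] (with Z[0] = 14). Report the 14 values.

Z[0]=14
i=1: fresh scan; Z[1]=0
i=2: fresh scan; Z[2]=1 extend→box=[2,3)
i=3: fresh scan; Z[3]=5 extend→box=[3,8)
i=4: min(r-i=4, Z[1]=0)=0; Z[4]=0
i=5: min(r-i=3, Z[2]=1)=1; Z[5]=1
i=6: min(r-i=2, Z[3]=5)=2; Z[6]=2
i=7: min(r-i=1, Z[4]=0)=0; Z[7]=0
i=8: fresh scan; Z[8]=0
i=9: fresh scan; Z[9]=2 extend→box=[9,11)
i=10: min(r-i=1, Z[1]=0)=0; Z[10]=0
i=11: fresh scan; Z[11]=0
i=12: fresh scan; Z[12]=0
i=13: fresh scan; Z[13]=1 extend→box=[13,14)

[14, 0, 1, 5, 0, 1, 2, 0, 0, 2, 0, 0, 0, 1]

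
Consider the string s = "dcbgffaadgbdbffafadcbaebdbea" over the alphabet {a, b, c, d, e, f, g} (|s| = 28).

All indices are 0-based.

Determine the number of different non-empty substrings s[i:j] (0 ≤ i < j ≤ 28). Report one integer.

374

sorted suffixes:
  #0 SA[0]=27  'a'
  #1 SA[1]=6  'aadgbdbffafadcbaebdbea'
  #2 SA[2]=17  'adcbaebdbea'
  #3 SA[3]=7  'adgbdbffafadcbaebdbea'
  #4 SA[4]=21  'aebdbea'
  #5 SA[5]=15  'afadcbaebdbea'
  #6 SA[6]=20  'baebdbea'
  #7 SA[7]=23  'bdbea'
  #8 SA[8]=10  'bdbffafadcbaebdbea'
  #9 SA[9]=25  'bea'
  #10 SA[10]=12  'bffafadcbaebdbea'
  #11 SA[11]=2  'bgffaadgbdbffafadcbaebdbea'
  #12 SA[12]=19  'cbaebdbea'
  #13 SA[13]=1  'cbgffaadgbdbffafadcbaebdbea'
  #14 SA[14]=24  'dbea'
  #15 SA[15]=11  'dbffafadcbaebdbea'
  #16 SA[16]=18  'dcbaebdbea'
  #17 SA[17]=0  'dcbgffaadgbdbffafadcbaebdbea'
  #18 SA[18]=8  'dgbdbffafadcbaebdbea'
  #19 SA[19]=26  'ea'
  #20 SA[20]=22  'ebdbea'
  #21 SA[21]=5  'faadgbdbffafadcbaebdbea'
  #22 SA[22]=16  'fadcbaebdbea'
  #23 SA[23]=14  'fafadcbaebdbea'
  #24 SA[24]=4  'ffaadgbdbffafadcbaebdbea'
  #25 SA[25]=13  'ffafadcbaebdbea'
  #26 SA[26]=9  'gbdbffafadcbaebdbea'
  #27 SA[27]=3  'gffaadgbdbffafadcbaebdbea'

SA = [27, 6, 17, 7, 21, 15, 20, 23, 10, 25, 12, 2, 19, 1, 24, 11, 18, 0, 8, 26, 22, 5, 16, 14, 4, 13, 9, 3]
rank  pair      lcp
   1  s[27:],s[6:]  1  'a'
   2  s[6:],s[17:]  1  'a'
   3  s[17:],s[7:]  2  'ad'
   4  s[7:],s[21:]  1  'a'
   5  s[21:],s[15:]  1  'a'
   6  s[15:],s[20:]  0  ''
   7  s[20:],s[23:]  1  'b'
   8  s[23:],s[10:]  3  'bdb'
   9  s[10:],s[25:]  1  'b'
  10  s[25:],s[12:]  1  'b'
  11  s[12:],s[2:]  1  'b'
  12  s[2:],s[19:]  0  ''
  13  s[19:],s[1:]  2  'cb'
  14  s[1:],s[24:]  0  ''
  15  s[24:],s[11:]  2  'db'
  16  s[11:],s[18:]  1  'd'
  17  s[18:],s[0:]  3  'dcb'
  18  s[0:],s[8:]  1  'd'
  19  s[8:],s[26:]  0  ''
  20  s[26:],s[22:]  1  'e'
  21  s[22:],s[5:]  0  ''
  22  s[5:],s[16:]  2  'fa'
  23  s[16:],s[14:]  2  'fa'
  24  s[14:],s[4:]  1  'f'
  25  s[4:],s[13:]  3  'ffa'
  26  s[13:],s[9:]  0  ''
  27  s[9:],s[3:]  1  'g'

n(n+1)/2 = 28·29/2 = 406
Σ LCP = 0 + 1 + 1 + 2 + 1 + 1 + 0 + 1 + 3 + 1 + 1 + 1 + 0 + 2 + 0 + 2 + 1 + 3 + 1 + 0 + 1 + 0 + 2 + 2 + 1 + 3 + 0 + 1 = 32
distinct = 406 − 32 = 374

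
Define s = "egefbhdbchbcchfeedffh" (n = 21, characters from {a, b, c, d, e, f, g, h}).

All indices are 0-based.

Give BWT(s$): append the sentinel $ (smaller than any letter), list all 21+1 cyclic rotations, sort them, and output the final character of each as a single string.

hhdfbbcheefg$ehdfefcbc

rank  rotation                last
    0  $egefbhdbchbcchfeedffh  h
    1  bcchfeedffh$egefbhdbch  h
    2  bchbcchfeedffh$egefbhd  d
    3  bhdbchbcchfeedffh$egef  f
    4  cchfeedffh$egefbhdbchb  b
    5  chbcchfeedffh$egefbhdb  b
    6  chfeedffh$egefbhdbchbc  c
    7  dbchbcchfeedffh$egefbh  h
    8  dffh$egefbhdbchbcchfee  e
    9  edffh$egefbhdbchbcchfe  e
   10  eedffh$egefbhdbchbcchf  f
   11  efbhdbchbcchfeedffh$eg  g
   12  egefbhdbchbcchfeedffh$  $
   13  fbhdbchbcchfeedffh$ege  e
   14  feedffh$egefbhdbchbcch  h
   15  ffh$egefbhdbchbcchfeed  d
   16  fh$egefbhdbchbcchfeedf  f
   17  gefbhdbchbcchfeedffh$e  e
   18  h$egefbhdbchbcchfeedff  f
   19  hbcchfeedffh$egefbhdbc  c
   20  hdbchbcchfeedffh$egefb  b
   21  hfeedffh$egefbhdbchbcc  c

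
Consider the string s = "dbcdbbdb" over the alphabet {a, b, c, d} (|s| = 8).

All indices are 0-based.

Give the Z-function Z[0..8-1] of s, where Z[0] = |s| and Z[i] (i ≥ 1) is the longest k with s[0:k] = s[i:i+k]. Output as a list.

[8, 0, 0, 2, 0, 0, 2, 0]

Z[0]=8
i=1: i≥r, start 0; Z[1]=0
i=2: i≥r, start 0; Z[2]=0
i=3: i≥r, start 0; Z[3]=2 grow→box=[3,5)
i=4: min(r-i=1, Z[1]=0)=0; Z[4]=0
i=5: i≥r, start 0; Z[5]=0
i=6: i≥r, start 0; Z[6]=2 grow→box=[6,8)
i=7: min(r-i=1, Z[1]=0)=0; Z[7]=0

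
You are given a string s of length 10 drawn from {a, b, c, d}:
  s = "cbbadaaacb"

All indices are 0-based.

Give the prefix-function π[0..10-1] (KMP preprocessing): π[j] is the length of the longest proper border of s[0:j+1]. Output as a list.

[0, 0, 0, 0, 0, 0, 0, 0, 1, 2]

π[0] = 0
j=1 s[j]='b': π[1]=0 (border '')
j=2 s[j]='b': π[2]=0 (border '')
j=3 s[j]='a': π[3]=0 (border '')
j=4 s[j]='d': π[4]=0 (border '')
j=5 s[j]='a': π[5]=0 (border '')
j=6 s[j]='a': π[6]=0 (border '')
j=7 s[j]='a': π[7]=0 (border '')
j=8 s[j]='c': π[8]=1 (border 'c')
j=9 s[j]='b': π[9]=2 (border 'cb')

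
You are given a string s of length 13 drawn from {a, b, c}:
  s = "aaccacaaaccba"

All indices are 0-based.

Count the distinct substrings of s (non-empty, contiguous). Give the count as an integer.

rank | idx | suffix
   0 |  12 | a
   1 |   6 | aaaccba
   2 |   0 | aaccacaaaccba
   3 |   7 | aaccba
   4 |   4 | acaaaccba
   5 |   1 | accacaaaccba
   6 |   8 | accba
   7 |  11 | ba
   8 |   5 | caaaccba
   9 |   3 | cacaaaccba
  10 |  10 | cba
  11 |   2 | ccacaaaccba
  12 |   9 | ccba

SA = [12, 6, 0, 7, 4, 1, 8, 11, 5, 3, 10, 2, 9]
rank  pair      lcp
   1  s[12:],s[6:]  1  'a'
   2  s[6:],s[0:]  2  'aa'
   3  s[0:],s[7:]  4  'aacc'
   4  s[7:],s[4:]  1  'a'
   5  s[4:],s[1:]  2  'ac'
   6  s[1:],s[8:]  3  'acc'
   7  s[8:],s[11:]  0  ''
   8  s[11:],s[5:]  0  ''
   9  s[5:],s[3:]  2  'ca'
  10  s[3:],s[10:]  1  'c'
  11  s[10:],s[2:]  1  'c'
  12  s[2:],s[9:]  2  'cc'

n(n+1)/2 = 13·14/2 = 91
Σ LCP = 0 + 1 + 2 + 4 + 1 + 2 + 3 + 0 + 0 + 2 + 1 + 1 + 2 = 19
distinct = 91 − 19 = 72

72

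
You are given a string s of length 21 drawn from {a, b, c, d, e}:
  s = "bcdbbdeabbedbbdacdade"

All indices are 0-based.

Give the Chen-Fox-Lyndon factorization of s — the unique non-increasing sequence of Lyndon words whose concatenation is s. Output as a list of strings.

emit factor 1: 'bcd' (i=0, period=3)
emit factor 2: 'bbde' (i=3, period=4)
emit factor 3: 'abbedbbdacdade' (i=7, period=14)

["bcd", "bbde", "abbedbbdacdade"]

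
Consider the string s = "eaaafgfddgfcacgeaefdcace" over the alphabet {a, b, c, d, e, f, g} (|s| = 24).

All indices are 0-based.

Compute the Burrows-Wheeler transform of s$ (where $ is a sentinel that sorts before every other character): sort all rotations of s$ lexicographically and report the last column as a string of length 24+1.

eeacceadfaaffdc$gagegacdf

rank  rotation                   last
    0  $eaaafgfddgfcacgeaefdcace  e
    1  aaafgfddgfcacgeaefdcace$e  e
    2  aafgfddgfcacgeaefdcace$ea  a
    3  ace$eaaafgfddgfcacgeaefdc  c
    4  acgeaefdcace$eaaafgfddgfc  c
    5  aefdcace$eaaafgfddgfcacge  e
    6  afgfddgfcacgeaefdcace$eaa  a
    7  cace$eaaafgfddgfcacgeaefd  d
    8  cacgeaefdcace$eaaafgfddgf  f
    9  ce$eaaafgfddgfcacgeaefdca  a
   10  cgeaefdcace$eaaafgfddgfca  a
   11  dcace$eaaafgfddgfcacgeaef  f
   12  ddgfcacgeaefdcace$eaaafgf  f
   13  dgfcacgeaefdcace$eaaafgfd  d
   14  e$eaaafgfddgfcacgeaefdcac  c
   15  eaaafgfddgfcacgeaefdcace$  $
   16  eaefdcace$eaaafgfddgfcacg  g
   17  efdcace$eaaafgfddgfcacgea  a
   18  fcacgeaefdcace$eaaafgfddg  g
   19  fdcace$eaaafgfddgfcacgeae  e
   20  fddgfcacgeaefdcace$eaaafg  g
   21  fgfddgfcacgeaefdcace$eaaa  a
   22  geaefdcace$eaaafgfddgfcac  c
   23  gfcacgeaefdcace$eaaafgfdd  d
   24  gfddgfcacgeaefdcace$eaaaf  f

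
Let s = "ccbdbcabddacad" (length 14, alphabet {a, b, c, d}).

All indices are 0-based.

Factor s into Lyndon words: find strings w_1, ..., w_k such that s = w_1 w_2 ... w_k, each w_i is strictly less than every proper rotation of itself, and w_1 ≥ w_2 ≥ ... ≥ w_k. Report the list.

["c", "c", "bd", "bc", "abddacad"]

emit factor 1: 'c' (i=0, period=1)
emit factor 2: 'c' (i=1, period=1)
emit factor 3: 'bd' (i=2, period=2)
emit factor 4: 'bc' (i=4, period=2)
emit factor 5: 'abddacad' (i=6, period=8)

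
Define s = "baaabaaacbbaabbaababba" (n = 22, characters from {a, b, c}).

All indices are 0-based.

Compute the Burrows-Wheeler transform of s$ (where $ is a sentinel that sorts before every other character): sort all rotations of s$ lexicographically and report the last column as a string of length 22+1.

abbbabbaaabaab$abbaaaca

rank  rotation                 last
    0  $baaabaaacbbaabbaababba  a
    1  a$baaabaaacbbaabbaababb  b
    2  aaabaaacbbaabbaababba$b  b
    3  aaacbbaabbaababba$baaab  b
    4  aabaaacbbaabbaababba$ba  a
    5  aababba$baaabaaacbbaabb  b
    6  aabbaababba$baaabaaacbb  b
    7  aacbbaabbaababba$baaaba  a
    8  abaaacbbaabbaababba$baa  a
    9  ababba$baaabaaacbbaabba  a
   10  abba$baaabaaacbbaabbaab  b
   11  abbaababba$baaabaaacbba  a
   12  acbbaabbaababba$baaabaa  a
   13  ba$baaabaaacbbaabbaabab  b
   14  baaabaaacbbaabbaababba$  $
   15  baaacbbaabbaababba$baaa  a
   16  baababba$baaabaaacbbaab  b
   17  baabbaababba$baaabaaacb  b
   18  babba$baaabaaacbbaabbaa  a
   19  bba$baaabaaacbbaabbaaba  a
   20  bbaababba$baaabaaacbbaa  a
   21  bbaabbaababba$baaabaaac  c
   22  cbbaabbaababba$baaabaaa  a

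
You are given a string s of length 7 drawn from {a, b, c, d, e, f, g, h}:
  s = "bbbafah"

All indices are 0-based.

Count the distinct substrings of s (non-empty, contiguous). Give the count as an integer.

24

rank | idx | suffix
   0 |   3 | afah
   1 |   5 | ah
   2 |   2 | bafah
   3 |   1 | bbafah
   4 |   0 | bbbafah
   5 |   4 | fah
   6 |   6 | h

SA = [3, 5, 2, 1, 0, 4, 6]
i: (SA[i-1],SA[i]) lcp shared
  1: (3,5) 1 'a'
  2: (5,2) 0 ''
  3: (2,1) 1 'b'
  4: (1,0) 2 'bb'
  5: (0,4) 0 ''
  6: (4,6) 0 ''

n(n+1)/2 = 7·8/2 = 28
Σ LCP = 0 + 1 + 0 + 1 + 2 + 0 + 0 = 4
distinct = 28 − 4 = 24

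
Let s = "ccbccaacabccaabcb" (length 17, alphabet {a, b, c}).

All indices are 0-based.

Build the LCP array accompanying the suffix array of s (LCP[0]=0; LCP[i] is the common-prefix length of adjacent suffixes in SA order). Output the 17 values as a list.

[0, 2, 1, 3, 1, 0, 1, 2, 5, 0, 3, 2, 1, 2, 1, 4, 2]

sorted suffixes:
  #0 SA[0]=12  'aabcb'
  #1 SA[1]=5  'aacabccaabcb'
  #2 SA[2]=13  'abcb'
  #3 SA[3]=8  'abccaabcb'
  #4 SA[4]=6  'acabccaabcb'
  #5 SA[5]=16  'b'
  #6 SA[6]=14  'bcb'
  #7 SA[7]=9  'bccaabcb'
  #8 SA[8]=2  'bccaacabccaabcb'
  #9 SA[9]=11  'caabcb'
  #10 SA[10]=4  'caacabccaabcb'
  #11 SA[11]=7  'cabccaabcb'
  #12 SA[12]=15  'cb'
  #13 SA[13]=1  'cbccaacabccaabcb'
  #14 SA[14]=10  'ccaabcb'
  #15 SA[15]=3  'ccaacabccaabcb'
  #16 SA[16]=0  'ccbccaacabccaabcb'

SA = [12, 5, 13, 8, 6, 16, 14, 9, 2, 11, 4, 7, 15, 1, 10, 3, 0]
[i] adj suffixes → lcp
  [1] 12/5 → 2 ('aa')
  [2] 5/13 → 1 ('a')
  [3] 13/8 → 3 ('abc')
  [4] 8/6 → 1 ('a')
  [5] 6/16 → 0 ('')
  [6] 16/14 → 1 ('b')
  [7] 14/9 → 2 ('bc')
  [8] 9/2 → 5 ('bccaa')
  [9] 2/11 → 0 ('')
  [10] 11/4 → 3 ('caa')
  [11] 4/7 → 2 ('ca')
  [12] 7/15 → 1 ('c')
  [13] 15/1 → 2 ('cb')
  [14] 1/10 → 1 ('c')
  [15] 10/3 → 4 ('ccaa')
  [16] 3/0 → 2 ('cc')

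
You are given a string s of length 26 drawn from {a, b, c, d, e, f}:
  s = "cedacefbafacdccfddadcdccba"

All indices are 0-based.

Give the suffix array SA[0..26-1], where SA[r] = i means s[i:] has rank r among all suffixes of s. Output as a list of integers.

[25, 10, 3, 18, 8, 24, 7, 23, 22, 13, 20, 11, 0, 4, 14, 2, 17, 21, 12, 19, 16, 1, 5, 9, 6, 15]

rank→(start, suffix):
  0 → (25, 'a')
  1 → (10, 'acdccfddadcdccba')
  2 → (3, 'acefbafacdccfddadcdccba')
  3 → (18, 'adcdccba')
  4 → (8, 'afacdccfddadcdccba')
  5 → (24, 'ba')
  6 → (7, 'bafacdccfddadcdccba')
  7 → (23, 'cba')
  8 → (22, 'ccba')
  9 → (13, 'ccfddadcdccba')
  10 → (20, 'cdccba')
  11 → (11, 'cdccfddadcdccba')
  12 → (0, 'cedacefbafacdccfddadcdccba')
  13 → (4, 'cefbafacdccfddadcdccba')
  14 → (14, 'cfddadcdccba')
  15 → (2, 'dacefbafacdccfddadcdccba')
  16 → (17, 'dadcdccba')
  17 → (21, 'dccba')
  18 → (12, 'dccfddadcdccba')
  19 → (19, 'dcdccba')
  20 → (16, 'ddadcdccba')
  21 → (1, 'edacefbafacdccfddadcdccba')
  22 → (5, 'efbafacdccfddadcdccba')
  23 → (9, 'facdccfddadcdccba')
  24 → (6, 'fbafacdccfddadcdccba')
  25 → (15, 'fddadcdccba')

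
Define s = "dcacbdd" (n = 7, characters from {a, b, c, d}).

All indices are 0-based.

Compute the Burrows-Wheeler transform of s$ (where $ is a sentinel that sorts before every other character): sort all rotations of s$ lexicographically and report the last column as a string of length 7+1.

rank  rotation  last
    0  $dcacbdd  d
    1  acbdd$dc  c
    2  bdd$dcac  c
    3  cacbdd$d  d
    4  cbdd$dca  a
    5  d$dcacbd  d
    6  dcacbdd$  $
    7  dd$dcacb  b

dccdad$b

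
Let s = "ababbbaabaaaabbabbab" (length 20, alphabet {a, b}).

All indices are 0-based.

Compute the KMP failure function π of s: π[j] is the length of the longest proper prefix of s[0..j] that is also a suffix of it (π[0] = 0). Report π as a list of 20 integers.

[0, 0, 1, 2, 0, 0, 1, 1, 2, 3, 1, 1, 1, 2, 0, 1, 2, 0, 1, 2]

π[0] = 0
j=1 s[j]='b': π[1]=0 (border '')
j=2 s[j]='a': π[2]=1 (border 'a')
j=3 s[j]='b': π[3]=2 (border 'ab')
j=4 s[j]='b': k: 2→0; π[4]=0 (border '')
j=5 s[j]='b': π[5]=0 (border '')
j=6 s[j]='a': π[6]=1 (border 'a')
j=7 s[j]='a': k: 1→0; π[7]=1 (border 'a')
j=8 s[j]='b': π[8]=2 (border 'ab')
j=9 s[j]='a': π[9]=3 (border 'aba')
j=10 s[j]='a': k: 3→1→0; π[10]=1 (border 'a')
j=11 s[j]='a': k: 1→0; π[11]=1 (border 'a')
j=12 s[j]='a': k: 1→0; π[12]=1 (border 'a')
j=13 s[j]='b': π[13]=2 (border 'ab')
j=14 s[j]='b': k: 2→0; π[14]=0 (border '')
j=15 s[j]='a': π[15]=1 (border 'a')
j=16 s[j]='b': π[16]=2 (border 'ab')
j=17 s[j]='b': k: 2→0; π[17]=0 (border '')
j=18 s[j]='a': π[18]=1 (border 'a')
j=19 s[j]='b': π[19]=2 (border 'ab')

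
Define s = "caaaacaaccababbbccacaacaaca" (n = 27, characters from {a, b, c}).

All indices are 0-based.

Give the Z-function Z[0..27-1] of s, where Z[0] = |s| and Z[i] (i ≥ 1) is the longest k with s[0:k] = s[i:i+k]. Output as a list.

Z[0]=27
i=1: i≥r, start 0; Z[1]=0
i=2: i≥r, start 0; Z[2]=0
i=3: i≥r, start 0; Z[3]=0
i=4: i≥r, start 0; Z[4]=0
i=5: i≥r, start 0; Z[5]=3 grow→box=[5,8)
i=6: min(r-i=2, Z[1]=0)=0; Z[6]=0
i=7: min(r-i=1, Z[2]=0)=0; Z[7]=0
i=8: i≥r, start 0; Z[8]=1 grow→box=[8,9)
i=9: i≥r, start 0; Z[9]=2 grow→box=[9,11)
i=10: min(r-i=1, Z[1]=0)=0; Z[10]=0
i=11: i≥r, start 0; Z[11]=0
i=12: i≥r, start 0; Z[12]=0
i=13: i≥r, start 0; Z[13]=0
i=14: i≥r, start 0; Z[14]=0
i=15: i≥r, start 0; Z[15]=0
i=16: i≥r, start 0; Z[16]=1 grow→box=[16,17)
i=17: i≥r, start 0; Z[17]=2 grow→box=[17,19)
i=18: min(r-i=1, Z[1]=0)=0; Z[18]=0
i=19: i≥r, start 0; Z[19]=3 grow→box=[19,22)
i=20: min(r-i=2, Z[1]=0)=0; Z[20]=0
i=21: min(r-i=1, Z[2]=0)=0; Z[21]=0
i=22: i≥r, start 0; Z[22]=3 grow→box=[22,25)
i=23: min(r-i=2, Z[1]=0)=0; Z[23]=0
i=24: min(r-i=1, Z[2]=0)=0; Z[24]=0
i=25: i≥r, start 0; Z[25]=2 grow→box=[25,27)
i=26: min(r-i=1, Z[1]=0)=0; Z[26]=0

[27, 0, 0, 0, 0, 3, 0, 0, 1, 2, 0, 0, 0, 0, 0, 0, 1, 2, 0, 3, 0, 0, 3, 0, 0, 2, 0]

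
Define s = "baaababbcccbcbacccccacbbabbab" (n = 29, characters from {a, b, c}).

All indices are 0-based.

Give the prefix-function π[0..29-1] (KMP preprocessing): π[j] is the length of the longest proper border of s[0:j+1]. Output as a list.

[0, 0, 0, 0, 1, 2, 1, 1, 0, 0, 0, 1, 0, 1, 2, 0, 0, 0, 0, 0, 0, 0, 1, 1, 2, 1, 1, 2, 1]

π[0] = 0
j=1 s[j]='a': π[1]=0 (border '')
j=2 s[j]='a': π[2]=0 (border '')
j=3 s[j]='a': π[3]=0 (border '')
j=4 s[j]='b': π[4]=1 (border 'b')
j=5 s[j]='a': π[5]=2 (border 'ba')
j=6 s[j]='b': k: 2→0; π[6]=1 (border 'b')
j=7 s[j]='b': k: 1→0; π[7]=1 (border 'b')
j=8 s[j]='c': k: 1→0; π[8]=0 (border '')
j=9 s[j]='c': π[9]=0 (border '')
j=10 s[j]='c': π[10]=0 (border '')
j=11 s[j]='b': π[11]=1 (border 'b')
j=12 s[j]='c': k: 1→0; π[12]=0 (border '')
j=13 s[j]='b': π[13]=1 (border 'b')
j=14 s[j]='a': π[14]=2 (border 'ba')
j=15 s[j]='c': k: 2→0; π[15]=0 (border '')
j=16 s[j]='c': π[16]=0 (border '')
j=17 s[j]='c': π[17]=0 (border '')
j=18 s[j]='c': π[18]=0 (border '')
j=19 s[j]='c': π[19]=0 (border '')
j=20 s[j]='a': π[20]=0 (border '')
j=21 s[j]='c': π[21]=0 (border '')
j=22 s[j]='b': π[22]=1 (border 'b')
j=23 s[j]='b': k: 1→0; π[23]=1 (border 'b')
j=24 s[j]='a': π[24]=2 (border 'ba')
j=25 s[j]='b': k: 2→0; π[25]=1 (border 'b')
j=26 s[j]='b': k: 1→0; π[26]=1 (border 'b')
j=27 s[j]='a': π[27]=2 (border 'ba')
j=28 s[j]='b': k: 2→0; π[28]=1 (border 'b')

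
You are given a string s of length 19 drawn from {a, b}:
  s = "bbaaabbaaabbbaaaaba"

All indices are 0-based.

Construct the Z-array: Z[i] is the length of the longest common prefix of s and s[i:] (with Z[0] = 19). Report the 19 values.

Z[0]=19
i=1: outside box; Z[1]=1 grow→box=[1,2)
i=2: outside box; Z[2]=0
i=3: outside box; Z[3]=0
i=4: outside box; Z[4]=0
i=5: outside box; Z[5]=7 grow→box=[5,12)
i=6: min(r-i=6, Z[1]=1)=1; Z[6]=1
i=7: min(r-i=5, Z[2]=0)=0; Z[7]=0
i=8: min(r-i=4, Z[3]=0)=0; Z[8]=0
i=9: min(r-i=3, Z[4]=0)=0; Z[9]=0
i=10: min(r-i=2, Z[5]=7)=2; Z[10]=2
i=11: min(r-i=1, Z[6]=1)=1; Z[11]=5 grow→box=[11,16)
i=12: min(r-i=4, Z[1]=1)=1; Z[12]=1
i=13: min(r-i=3, Z[2]=0)=0; Z[13]=0
i=14: min(r-i=2, Z[3]=0)=0; Z[14]=0
i=15: min(r-i=1, Z[4]=0)=0; Z[15]=0
i=16: outside box; Z[16]=0
i=17: outside box; Z[17]=1 grow→box=[17,18)
i=18: outside box; Z[18]=0

[19, 1, 0, 0, 0, 7, 1, 0, 0, 0, 2, 5, 1, 0, 0, 0, 0, 1, 0]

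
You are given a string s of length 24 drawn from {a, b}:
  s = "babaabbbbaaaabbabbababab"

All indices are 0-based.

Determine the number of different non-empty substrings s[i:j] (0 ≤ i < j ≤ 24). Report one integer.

rank | idx | suffix
   0 |   9 | aaaabbabbababab
   1 |  10 | aaabbabbababab
   2 |  11 | aabbabbababab
   3 |   3 | aabbbbaaaabbabbababab
   4 |  22 | ab
   5 |   1 | abaabbbbaaaabbabbababab
   6 |  20 | abab
   7 |  18 | ababab
   8 |  15 | abbababab
   9 |  12 | abbabbababab
  10 |   4 | abbbbaaaabbabbababab
  11 |  23 | b
  12 |   8 | baaaabbabbababab
  13 |   2 | baabbbbaaaabbabbababab
  14 |  21 | bab
  15 |   0 | babaabbbbaaaabbabbababab
  16 |  19 | babab
  17 |  17 | bababab
  18 |  14 | babbababab
  19 |   7 | bbaaaabbabbababab
  20 |  16 | bbababab
  21 |  13 | bbabbababab
  22 |   6 | bbbaaaabbabbababab
  23 |   5 | bbbbaaaabbabbababab

SA = [9, 10, 11, 3, 22, 1, 20, 18, 15, 12, 4, 23, 8, 2, 21, 0, 19, 17, 14, 7, 16, 13, 6, 5]
[i] adj suffixes → lcp
  [1] 9/10 → 3 ('aaa')
  [2] 10/11 → 2 ('aa')
  [3] 11/3 → 4 ('aabb')
  [4] 3/22 → 1 ('a')
  [5] 22/1 → 2 ('ab')
  [6] 1/20 → 3 ('aba')
  [7] 20/18 → 4 ('abab')
  [8] 18/15 → 2 ('ab')
  [9] 15/12 → 5 ('abbab')
  [10] 12/4 → 3 ('abb')
  [11] 4/23 → 0 ('')
  [12] 23/8 → 1 ('b')
  [13] 8/2 → 3 ('baa')
  [14] 2/21 → 2 ('ba')
  [15] 21/0 → 3 ('bab')
  [16] 0/19 → 4 ('baba')
  [17] 19/17 → 5 ('babab')
  [18] 17/14 → 3 ('bab')
  [19] 14/7 → 1 ('b')
  [20] 7/16 → 3 ('bba')
  [21] 16/13 → 4 ('bbab')
  [22] 13/6 → 2 ('bb')
  [23] 6/5 → 3 ('bbb')

n(n+1)/2 = 24·25/2 = 300
Σ LCP = 0 + 3 + 2 + 4 + 1 + 2 + 3 + 4 + 2 + 5 + 3 + 0 + 1 + 3 + 2 + 3 + 4 + 5 + 3 + 1 + 3 + 4 + 2 + 3 = 63
distinct = 300 − 63 = 237

237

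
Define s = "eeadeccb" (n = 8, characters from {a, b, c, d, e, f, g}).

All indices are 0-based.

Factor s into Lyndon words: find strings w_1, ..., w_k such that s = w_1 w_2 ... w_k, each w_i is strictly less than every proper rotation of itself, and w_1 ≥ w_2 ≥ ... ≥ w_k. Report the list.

["e", "e", "adeccb"]

emit factor 1: 'e' (i=0, period=1)
emit factor 2: 'e' (i=1, period=1)
emit factor 3: 'adeccb' (i=2, period=6)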